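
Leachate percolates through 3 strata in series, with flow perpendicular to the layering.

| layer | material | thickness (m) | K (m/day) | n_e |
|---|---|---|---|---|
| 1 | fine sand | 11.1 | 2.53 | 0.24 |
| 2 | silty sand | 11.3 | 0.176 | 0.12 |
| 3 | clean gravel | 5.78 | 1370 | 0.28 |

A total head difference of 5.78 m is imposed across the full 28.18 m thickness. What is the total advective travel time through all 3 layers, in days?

With flow normal to the layers, continuity requires the same specific discharge q through every layer.
Σ(b_i/K_i) = 11.1/2.53 + 11.3/0.176 + 5.78/1370 = 68.60 d.
q = Δh / Σ(b_i/K_i) = 5.78 / 68.60 = 0.08426 m/day.
In each layer the seepage velocity is v_i = q/n_i, so the layer transit time is t_i = b_i·n_i / q:
  layer 1 (fine sand): t_1 = 11.1 × 0.24 / 0.08426 = 31.62 d
  layer 2 (silty sand): t_2 = 11.3 × 0.12 / 0.08426 = 16.09 d
  layer 3 (clean gravel): t_3 = 5.78 × 0.28 / 0.08426 = 19.21 d
Total t = Σ t_i = 66.92 days.

66.9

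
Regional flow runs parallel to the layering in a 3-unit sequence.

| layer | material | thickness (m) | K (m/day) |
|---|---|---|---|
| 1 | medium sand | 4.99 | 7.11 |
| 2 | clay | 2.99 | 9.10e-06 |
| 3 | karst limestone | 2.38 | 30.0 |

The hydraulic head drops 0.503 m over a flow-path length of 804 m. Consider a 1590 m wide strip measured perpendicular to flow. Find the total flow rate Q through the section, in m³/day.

Flow is parallel to layering, so each bed carries its own Darcy discharge and the transmissivities add.
Σ(K_i·b_i) = 7.11×4.99 + 9.10e-06×2.99 + 30.0×2.38 = 106.9 m²/day.
Hydraulic gradient i = Δh / L = 0.503 / 804 = 0.0006256.
Q = Σ(K_i·b_i) · W · i = 106.9 × 1590 × 0.0006256 = 106.3 m³/day.

106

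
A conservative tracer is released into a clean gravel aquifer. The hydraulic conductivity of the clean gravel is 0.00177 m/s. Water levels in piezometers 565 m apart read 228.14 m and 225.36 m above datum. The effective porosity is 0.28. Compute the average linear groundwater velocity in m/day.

Convert K: 0.00177 m/s × 86400 = 152.9 m/day.
Hydraulic gradient i = (228.14 − 225.36) / 565 = 2.78 / 565 = 0.004920.
Darcy flux q = K · i = 152.9 × 0.004920 = 0.7525 m/day.
Seepage velocity v = q / n_e = 0.7525 / 0.28 = 2.687 m/day.

2.69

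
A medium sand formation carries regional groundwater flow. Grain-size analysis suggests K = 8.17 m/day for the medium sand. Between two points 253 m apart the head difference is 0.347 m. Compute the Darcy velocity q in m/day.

0.0112

Hydraulic gradient i = Δh / L = 0.347 / 253 = 0.001372.
Specific discharge q = K · i = 8.170 × 0.001372 = 0.01121 m/day.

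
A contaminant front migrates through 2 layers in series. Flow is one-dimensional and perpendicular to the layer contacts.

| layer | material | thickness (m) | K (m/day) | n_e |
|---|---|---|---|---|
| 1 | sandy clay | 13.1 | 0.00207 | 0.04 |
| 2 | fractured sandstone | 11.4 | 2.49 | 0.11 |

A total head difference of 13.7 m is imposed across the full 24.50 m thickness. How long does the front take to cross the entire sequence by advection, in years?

With flow normal to the layers, continuity requires the same specific discharge q through every layer.
Σ(b_i/K_i) = 13.1/0.00207 + 11.4/2.49 = 6333 d.
q = Δh / Σ(b_i/K_i) = 13.7 / 6333 = 0.002163 m/day.
In each layer the seepage velocity is v_i = q/n_i, so the layer transit time is t_i = b_i·n_i / q:
  layer 1 (sandy clay): t_1 = 13.1 × 0.04 / 0.002163 = 242.2 d
  layer 2 (fractured sandstone): t_2 = 11.4 × 0.11 / 0.002163 = 579.7 d
Total t = Σ t_i = 821.9 days = 2.250 years.

2.25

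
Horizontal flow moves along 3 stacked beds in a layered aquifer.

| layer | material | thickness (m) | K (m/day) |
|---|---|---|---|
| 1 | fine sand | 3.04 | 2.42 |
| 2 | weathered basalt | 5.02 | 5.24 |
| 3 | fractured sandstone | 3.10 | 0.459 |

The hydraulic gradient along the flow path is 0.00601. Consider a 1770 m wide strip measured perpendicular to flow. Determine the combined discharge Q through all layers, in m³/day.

Flow is parallel to layering, so each bed carries its own Darcy discharge and the transmissivities add.
Σ(K_i·b_i) = 2.42×3.04 + 5.24×5.02 + 0.459×3.10 = 35.08 m²/day.
Hydraulic gradient i = 0.00601.
Q = Σ(K_i·b_i) · W · i = 35.08 × 1770 × 0.006010 = 373.2 m³/day.

373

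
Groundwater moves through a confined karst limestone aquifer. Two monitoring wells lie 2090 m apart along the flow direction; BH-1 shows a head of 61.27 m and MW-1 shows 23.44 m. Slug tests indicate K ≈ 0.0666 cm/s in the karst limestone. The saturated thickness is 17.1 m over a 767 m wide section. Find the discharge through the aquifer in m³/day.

13700

Convert K: 0.0666 cm/s × 864 = 57.54 m/day.
Cross-sectional area A = 767 × 17.1 = 13116 m².
Hydraulic gradient i = (61.27 − 23.44) / 2090 = 37.83 / 2090 = 0.01810.
Darcy's law: Q = K · A · i = 57.54 × 13116 × 0.01810 = 13661 m³/day.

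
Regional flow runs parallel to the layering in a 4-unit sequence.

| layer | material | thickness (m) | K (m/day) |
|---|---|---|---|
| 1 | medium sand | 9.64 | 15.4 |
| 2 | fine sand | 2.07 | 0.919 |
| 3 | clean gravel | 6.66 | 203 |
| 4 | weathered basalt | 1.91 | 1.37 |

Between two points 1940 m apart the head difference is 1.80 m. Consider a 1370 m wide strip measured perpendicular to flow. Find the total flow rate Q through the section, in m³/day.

1910

Flow is parallel to layering, so each bed carries its own Darcy discharge and the transmissivities add.
Σ(K_i·b_i) = 15.4×9.64 + 0.919×2.07 + 203×6.66 + 1.37×1.91 = 1505 m²/day.
Hydraulic gradient i = Δh / L = 1.80 / 1940 = 0.0009278.
Q = Σ(K_i·b_i) · W · i = 1505 × 1370 × 0.0009278 = 1913 m³/day.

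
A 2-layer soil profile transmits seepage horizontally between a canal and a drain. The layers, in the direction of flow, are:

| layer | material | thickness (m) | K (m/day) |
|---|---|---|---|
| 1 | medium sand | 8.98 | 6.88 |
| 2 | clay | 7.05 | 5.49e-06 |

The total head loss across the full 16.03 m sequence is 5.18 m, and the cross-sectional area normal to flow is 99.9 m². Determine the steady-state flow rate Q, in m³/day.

0.000403

Flow is perpendicular to layering, so the layers act in series and the equivalent K is the thickness-weighted harmonic mean.
Total thickness L = 8.98 + 7.05 = 16.03 m.
Σ(b_i/K_i) = 8.98/6.88 + 7.05/5.49e-06 = 1.284e+06 d.
K_eq = L / Σ(b_i/K_i) = 16.03 / 1.284e+06 = 1.248e-05 m/day.
Q = K_eq · A · (Δh/L) = 1.248e-05 × 99.9 × (5.18/16.03) = 0.0004030 m³/day.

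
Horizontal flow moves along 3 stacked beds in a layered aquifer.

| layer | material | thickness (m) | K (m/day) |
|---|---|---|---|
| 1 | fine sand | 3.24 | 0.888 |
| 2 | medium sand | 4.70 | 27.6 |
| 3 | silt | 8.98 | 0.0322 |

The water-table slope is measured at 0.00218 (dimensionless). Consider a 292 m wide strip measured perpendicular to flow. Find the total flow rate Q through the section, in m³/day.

84.6

Flow is parallel to layering, so each bed carries its own Darcy discharge and the transmissivities add.
Σ(K_i·b_i) = 0.888×3.24 + 27.6×4.70 + 0.0322×8.98 = 132.9 m²/day.
Hydraulic gradient i = 0.00218.
Q = Σ(K_i·b_i) · W · i = 132.9 × 292 × 0.002180 = 84.59 m³/day.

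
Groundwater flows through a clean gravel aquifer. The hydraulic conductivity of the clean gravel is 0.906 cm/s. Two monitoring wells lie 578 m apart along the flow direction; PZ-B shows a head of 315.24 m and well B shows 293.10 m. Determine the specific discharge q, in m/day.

30.0

Convert K: 0.906 cm/s × 864 = 782.8 m/day.
Hydraulic gradient i = (315.24 − 293.10) / 578 = 22.14 / 578 = 0.03830.
Specific discharge q = K · i = 782.8 × 0.03830 = 29.98 m/day.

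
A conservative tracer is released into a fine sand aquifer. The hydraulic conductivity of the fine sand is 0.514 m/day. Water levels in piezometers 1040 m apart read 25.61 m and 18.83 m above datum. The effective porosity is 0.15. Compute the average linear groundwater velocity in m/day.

Hydraulic gradient i = (25.61 − 18.83) / 1040 = 6.78 / 1040 = 0.006519.
Darcy flux q = K · i = 0.5140 × 0.006519 = 0.003351 m/day.
Seepage velocity v = q / n_e = 0.003351 / 0.15 = 0.02234 m/day.

0.0223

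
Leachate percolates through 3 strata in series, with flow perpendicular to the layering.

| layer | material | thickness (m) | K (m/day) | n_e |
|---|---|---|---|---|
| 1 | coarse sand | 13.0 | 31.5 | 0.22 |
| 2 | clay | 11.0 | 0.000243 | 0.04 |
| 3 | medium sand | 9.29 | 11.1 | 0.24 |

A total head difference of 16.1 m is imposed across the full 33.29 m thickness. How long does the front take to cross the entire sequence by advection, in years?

42.6

With flow normal to the layers, continuity requires the same specific discharge q through every layer.
Σ(b_i/K_i) = 13.0/31.5 + 11.0/0.000243 + 9.29/11.1 = 45269 d.
q = Δh / Σ(b_i/K_i) = 16.1 / 45269 = 0.0003557 m/day.
In each layer the seepage velocity is v_i = q/n_i, so the layer transit time is t_i = b_i·n_i / q:
  layer 1 (coarse sand): t_1 = 13.0 × 0.22 / 0.0003557 = 8042 d
  layer 2 (clay): t_2 = 11.0 × 0.04 / 0.0003557 = 1237 d
  layer 3 (medium sand): t_3 = 9.29 × 0.24 / 0.0003557 = 6269 d
Total t = Σ t_i = 15548 days = 42.57 years.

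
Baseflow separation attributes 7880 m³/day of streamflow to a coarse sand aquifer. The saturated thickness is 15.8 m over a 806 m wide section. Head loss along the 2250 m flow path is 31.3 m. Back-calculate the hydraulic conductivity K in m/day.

Cross-sectional area A = 806 × 15.8 = 12735 m².
Hydraulic gradient i = Δh / L = 31.3 / 2250 = 0.01391.
From Q = K·A·i, K = Q / (A·i) = 7880 / (12735 × 0.01391) = 44.48 m/day.

44.5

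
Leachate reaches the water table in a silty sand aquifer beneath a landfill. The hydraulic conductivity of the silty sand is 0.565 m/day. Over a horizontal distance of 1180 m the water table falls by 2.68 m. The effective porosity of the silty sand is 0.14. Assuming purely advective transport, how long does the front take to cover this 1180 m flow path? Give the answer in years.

352

Hydraulic gradient i = Δh / L = 2.68 / 1180 = 0.002271.
Darcy flux q = K · i = 0.5650 × 0.002271 = 0.001283 m/day.
Seepage velocity v = q / n_e = 0.001283 / 0.14 = 0.009166 m/day.
Travel time t = L / v = 1180 / 0.009166 = 1.287e+05 days = 352.5 years.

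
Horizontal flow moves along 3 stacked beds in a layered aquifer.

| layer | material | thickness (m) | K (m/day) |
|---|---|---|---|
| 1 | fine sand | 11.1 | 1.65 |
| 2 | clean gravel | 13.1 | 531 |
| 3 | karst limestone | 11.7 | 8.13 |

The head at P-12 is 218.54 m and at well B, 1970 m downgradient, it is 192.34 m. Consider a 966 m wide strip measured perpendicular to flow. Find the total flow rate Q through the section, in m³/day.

90800

Flow is parallel to layering, so each bed carries its own Darcy discharge and the transmissivities add.
Σ(K_i·b_i) = 1.65×11.1 + 531×13.1 + 8.13×11.7 = 7070 m²/day.
Hydraulic gradient i = (218.54 − 192.34) / 1970 = 26.2 / 1970 = 0.01330.
Q = Σ(K_i·b_i) · W · i = 7070 × 966 × 0.01330 = 90825 m³/day.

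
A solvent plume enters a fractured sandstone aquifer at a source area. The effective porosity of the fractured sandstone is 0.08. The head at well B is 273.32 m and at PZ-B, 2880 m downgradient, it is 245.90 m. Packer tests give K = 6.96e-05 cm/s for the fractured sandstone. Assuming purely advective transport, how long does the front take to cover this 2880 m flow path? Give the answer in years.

Convert K: 6.96e-05 cm/s × 864 = 0.06013 m/day.
Hydraulic gradient i = (273.32 − 245.90) / 2880 = 27.42 / 2880 = 0.009521.
Darcy flux q = K · i = 0.06013 × 0.009521 = 0.0005725 m/day.
Seepage velocity v = q / n_e = 0.0005725 / 0.08 = 0.007157 m/day.
Travel time t = L / v = 2880 / 0.007157 = 4.024e+05 days = 1102 years.

1100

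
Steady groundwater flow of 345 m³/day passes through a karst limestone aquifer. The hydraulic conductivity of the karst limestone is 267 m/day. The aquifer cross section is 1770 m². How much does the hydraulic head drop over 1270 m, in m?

From Q = K·A·i, i = Q / (K·A) = 345 / (267.0 × 1770) = 0.0007300.
Head loss Δh = i · L = 0.0007300 × 1270 = 0.9271 m.

0.927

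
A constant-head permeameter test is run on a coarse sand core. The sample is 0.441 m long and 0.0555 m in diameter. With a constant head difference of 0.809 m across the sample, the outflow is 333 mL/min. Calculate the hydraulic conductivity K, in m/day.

108

Cross-sectional area A = π·(d/2)² = π × (0.0555/2)² = 0.002419 m².
Convert discharge: 333 mL/min = 5.550e-06 m³/s.
Darcy's law rearranged: K = Q·L / (A·Δh) = 5.550e-06 × 0.441 / (0.002419 × 0.809) = 0.001251 m/s = 108.0 m/day.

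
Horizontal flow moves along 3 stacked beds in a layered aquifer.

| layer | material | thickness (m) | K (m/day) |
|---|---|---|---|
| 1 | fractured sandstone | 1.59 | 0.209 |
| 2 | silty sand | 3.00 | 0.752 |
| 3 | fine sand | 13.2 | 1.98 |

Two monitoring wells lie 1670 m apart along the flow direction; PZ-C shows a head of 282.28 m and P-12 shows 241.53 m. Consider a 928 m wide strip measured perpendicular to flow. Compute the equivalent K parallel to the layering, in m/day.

Flow is parallel to layering, so each bed carries its own Darcy discharge and the transmissivities add.
Σ(K_i·b_i) = 0.209×1.59 + 0.752×3.00 + 1.98×13.2 = 28.72 m²/day.
Total thickness b = 17.79 m, so K_eq = Σ(K_i·b_i)/b = 1.615 m/day.

1.61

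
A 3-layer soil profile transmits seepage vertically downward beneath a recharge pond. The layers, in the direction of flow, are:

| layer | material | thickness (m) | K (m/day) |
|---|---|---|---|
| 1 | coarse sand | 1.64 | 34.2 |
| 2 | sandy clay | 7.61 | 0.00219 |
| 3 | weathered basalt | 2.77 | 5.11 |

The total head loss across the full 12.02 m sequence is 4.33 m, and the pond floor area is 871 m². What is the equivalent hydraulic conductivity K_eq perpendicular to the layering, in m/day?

Flow is perpendicular to layering, so the layers act in series and the equivalent K is the thickness-weighted harmonic mean.
Total thickness L = 1.64 + 7.61 + 2.77 = 12.02 m.
Σ(b_i/K_i) = 1.64/34.2 + 7.61/0.00219 + 2.77/5.11 = 3475 d.
K_eq = L / Σ(b_i/K_i) = 12.02 / 3475 = 0.003459 m/day.

0.00346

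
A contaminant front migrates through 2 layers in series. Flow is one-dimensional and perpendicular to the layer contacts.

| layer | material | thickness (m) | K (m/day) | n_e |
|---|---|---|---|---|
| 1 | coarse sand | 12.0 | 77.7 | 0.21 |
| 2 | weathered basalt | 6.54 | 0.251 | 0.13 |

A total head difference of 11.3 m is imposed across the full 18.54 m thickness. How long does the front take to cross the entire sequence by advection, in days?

7.82

With flow normal to the layers, continuity requires the same specific discharge q through every layer.
Σ(b_i/K_i) = 12.0/77.7 + 6.54/0.251 = 26.21 d.
q = Δh / Σ(b_i/K_i) = 11.3 / 26.21 = 0.4311 m/day.
In each layer the seepage velocity is v_i = q/n_i, so the layer transit time is t_i = b_i·n_i / q:
  layer 1 (coarse sand): t_1 = 12.0 × 0.21 / 0.4311 = 5.845 d
  layer 2 (weathered basalt): t_2 = 6.54 × 0.13 / 0.4311 = 1.972 d
Total t = Σ t_i = 7.817 days.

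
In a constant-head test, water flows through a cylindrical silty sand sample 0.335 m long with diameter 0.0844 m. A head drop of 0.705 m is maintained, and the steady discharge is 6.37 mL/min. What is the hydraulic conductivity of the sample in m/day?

Cross-sectional area A = π·(d/2)² = π × (0.0844/2)² = 0.005595 m².
Convert discharge: 6.37 mL/min = 1.062e-07 m³/s.
Darcy's law rearranged: K = Q·L / (A·Δh) = 1.062e-07 × 0.335 / (0.005595 × 0.705) = 9.017e-06 m/s = 0.7791 m/day.

0.779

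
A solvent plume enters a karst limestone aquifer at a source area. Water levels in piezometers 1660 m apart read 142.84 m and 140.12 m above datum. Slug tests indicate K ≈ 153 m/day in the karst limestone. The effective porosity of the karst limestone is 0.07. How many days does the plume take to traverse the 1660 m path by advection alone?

Hydraulic gradient i = (142.84 − 140.12) / 1660 = 2.72 / 1660 = 0.001639.
Darcy flux q = K · i = 153.0 × 0.001639 = 0.2507 m/day.
Seepage velocity v = q / n_e = 0.2507 / 0.07 = 3.581 m/day.
Travel time t = L / v = 1660 / 3.581 = 463.5 days.

464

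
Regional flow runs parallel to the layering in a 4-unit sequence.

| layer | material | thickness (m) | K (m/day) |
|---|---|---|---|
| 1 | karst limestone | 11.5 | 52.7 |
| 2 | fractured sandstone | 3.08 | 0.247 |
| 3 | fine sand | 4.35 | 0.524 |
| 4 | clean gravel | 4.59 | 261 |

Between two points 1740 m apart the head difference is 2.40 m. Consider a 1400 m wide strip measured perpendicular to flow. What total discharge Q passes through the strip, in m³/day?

Flow is parallel to layering, so each bed carries its own Darcy discharge and the transmissivities add.
Σ(K_i·b_i) = 52.7×11.5 + 0.247×3.08 + 0.524×4.35 + 261×4.59 = 1807 m²/day.
Hydraulic gradient i = Δh / L = 2.40 / 1740 = 0.001379.
Q = Σ(K_i·b_i) · W · i = 1807 × 1400 × 0.001379 = 3490 m³/day.

3490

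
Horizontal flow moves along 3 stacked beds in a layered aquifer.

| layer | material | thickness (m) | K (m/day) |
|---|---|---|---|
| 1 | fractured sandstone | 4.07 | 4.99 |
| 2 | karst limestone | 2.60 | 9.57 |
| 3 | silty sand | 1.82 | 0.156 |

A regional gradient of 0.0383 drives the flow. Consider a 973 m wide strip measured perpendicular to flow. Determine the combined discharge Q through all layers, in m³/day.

1690

Flow is parallel to layering, so each bed carries its own Darcy discharge and the transmissivities add.
Σ(K_i·b_i) = 4.99×4.07 + 9.57×2.60 + 0.156×1.82 = 45.48 m²/day.
Hydraulic gradient i = 0.0383.
Q = Σ(K_i·b_i) · W · i = 45.48 × 973 × 0.03830 = 1695 m³/day.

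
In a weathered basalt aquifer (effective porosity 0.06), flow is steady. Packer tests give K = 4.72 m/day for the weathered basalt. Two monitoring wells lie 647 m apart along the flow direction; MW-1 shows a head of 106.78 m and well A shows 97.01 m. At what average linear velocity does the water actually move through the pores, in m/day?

1.19

Hydraulic gradient i = (106.78 − 97.01) / 647 = 9.77 / 647 = 0.01510.
Darcy flux q = K · i = 4.720 × 0.01510 = 0.07127 m/day.
Seepage velocity v = q / n_e = 0.07127 / 0.06 = 1.188 m/day.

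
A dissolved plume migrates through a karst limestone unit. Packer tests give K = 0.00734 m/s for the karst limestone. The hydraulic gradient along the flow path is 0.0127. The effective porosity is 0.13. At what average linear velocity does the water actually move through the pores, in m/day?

Convert K: 0.00734 m/s × 86400 = 634.2 m/day.
Hydraulic gradient i = 0.0127.
Darcy flux q = K · i = 634.2 × 0.01270 = 8.054 m/day.
Seepage velocity v = q / n_e = 8.054 / 0.13 = 61.95 m/day.

62.0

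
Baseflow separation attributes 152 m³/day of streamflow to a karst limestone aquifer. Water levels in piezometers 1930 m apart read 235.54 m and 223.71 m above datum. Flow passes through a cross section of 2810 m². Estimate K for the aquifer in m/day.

8.82

Hydraulic gradient i = (235.54 − 223.71) / 1930 = 11.83 / 1930 = 0.006130.
From Q = K·A·i, K = Q / (A·i) = 152 / (2810 × 0.006130) = 8.825 m/day.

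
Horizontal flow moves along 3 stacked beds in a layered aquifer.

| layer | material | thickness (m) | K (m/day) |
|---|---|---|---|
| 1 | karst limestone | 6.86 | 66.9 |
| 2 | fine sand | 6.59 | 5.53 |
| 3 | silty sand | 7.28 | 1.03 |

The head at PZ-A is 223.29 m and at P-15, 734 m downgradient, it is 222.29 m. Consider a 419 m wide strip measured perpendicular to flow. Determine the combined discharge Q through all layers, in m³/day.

287

Flow is parallel to layering, so each bed carries its own Darcy discharge and the transmissivities add.
Σ(K_i·b_i) = 66.9×6.86 + 5.53×6.59 + 1.03×7.28 = 502.9 m²/day.
Hydraulic gradient i = (223.29 − 222.29) / 734 = 1 / 734 = 0.001362.
Q = Σ(K_i·b_i) · W · i = 502.9 × 419 × 0.001362 = 287.1 m³/day.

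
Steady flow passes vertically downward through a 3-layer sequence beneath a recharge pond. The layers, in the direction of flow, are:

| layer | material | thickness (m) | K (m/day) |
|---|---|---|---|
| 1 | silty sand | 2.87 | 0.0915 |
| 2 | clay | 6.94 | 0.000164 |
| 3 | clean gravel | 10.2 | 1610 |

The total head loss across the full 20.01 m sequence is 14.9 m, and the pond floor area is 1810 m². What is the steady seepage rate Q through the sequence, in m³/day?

Flow is perpendicular to layering, so the layers act in series and the equivalent K is the thickness-weighted harmonic mean.
Total thickness L = 2.87 + 6.94 + 10.2 = 20.01 m.
Σ(b_i/K_i) = 2.87/0.0915 + 6.94/0.000164 + 10.2/1610 = 42348 d.
K_eq = L / Σ(b_i/K_i) = 20.01 / 42348 = 0.0004725 m/day.
Q = K_eq · A · (Δh/L) = 0.0004725 × 1810 × (14.9/20.01) = 0.6368 m³/day.

0.637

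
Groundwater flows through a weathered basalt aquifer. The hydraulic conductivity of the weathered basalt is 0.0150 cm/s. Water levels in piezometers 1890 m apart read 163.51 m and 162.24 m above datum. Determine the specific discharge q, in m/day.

Convert K: 0.0150 cm/s × 864 = 12.96 m/day.
Hydraulic gradient i = (163.51 − 162.24) / 1890 = 1.27 / 1890 = 0.0006720.
Specific discharge q = K · i = 12.96 × 0.0006720 = 0.008709 m/day.

0.00871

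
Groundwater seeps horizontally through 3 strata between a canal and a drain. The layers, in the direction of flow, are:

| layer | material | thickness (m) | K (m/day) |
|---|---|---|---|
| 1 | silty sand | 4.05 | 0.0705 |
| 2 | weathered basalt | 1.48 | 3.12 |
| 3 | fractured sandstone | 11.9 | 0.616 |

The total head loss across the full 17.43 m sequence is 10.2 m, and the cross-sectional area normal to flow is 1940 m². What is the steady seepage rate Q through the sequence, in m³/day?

256

Flow is perpendicular to layering, so the layers act in series and the equivalent K is the thickness-weighted harmonic mean.
Total thickness L = 4.05 + 1.48 + 11.9 = 17.43 m.
Σ(b_i/K_i) = 4.05/0.0705 + 1.48/3.12 + 11.9/0.616 = 77.24 d.
K_eq = L / Σ(b_i/K_i) = 17.43 / 77.24 = 0.2257 m/day.
Q = K_eq · A · (Δh/L) = 0.2257 × 1940 × (10.2/17.43) = 256.2 m³/day.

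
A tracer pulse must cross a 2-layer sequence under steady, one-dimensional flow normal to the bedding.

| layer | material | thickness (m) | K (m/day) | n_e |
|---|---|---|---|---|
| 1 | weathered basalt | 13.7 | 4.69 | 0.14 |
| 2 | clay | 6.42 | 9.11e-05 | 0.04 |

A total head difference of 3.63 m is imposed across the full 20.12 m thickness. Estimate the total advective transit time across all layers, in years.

With flow normal to the layers, continuity requires the same specific discharge q through every layer.
Σ(b_i/K_i) = 13.7/4.69 + 6.42/9.11e-05 = 70475 d.
q = Δh / Σ(b_i/K_i) = 3.63 / 70475 = 5.151e-05 m/day.
In each layer the seepage velocity is v_i = q/n_i, so the layer transit time is t_i = b_i·n_i / q:
  layer 1 (weathered basalt): t_1 = 13.7 × 0.14 / 5.151e-05 = 37237 d
  layer 2 (clay): t_2 = 6.42 × 0.04 / 5.151e-05 = 4986 d
Total t = Σ t_i = 42223 days = 115.6 years.

116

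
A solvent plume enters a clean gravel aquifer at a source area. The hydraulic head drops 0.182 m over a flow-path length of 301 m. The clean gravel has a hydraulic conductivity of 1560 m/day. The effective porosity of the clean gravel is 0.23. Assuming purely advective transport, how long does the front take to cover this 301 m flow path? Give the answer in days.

Hydraulic gradient i = Δh / L = 0.182 / 301 = 0.0006047.
Darcy flux q = K · i = 1560 × 0.0006047 = 0.9433 m/day.
Seepage velocity v = q / n_e = 0.9433 / 0.23 = 4.101 m/day.
Travel time t = L / v = 301 / 4.101 = 73.39 days.

73.4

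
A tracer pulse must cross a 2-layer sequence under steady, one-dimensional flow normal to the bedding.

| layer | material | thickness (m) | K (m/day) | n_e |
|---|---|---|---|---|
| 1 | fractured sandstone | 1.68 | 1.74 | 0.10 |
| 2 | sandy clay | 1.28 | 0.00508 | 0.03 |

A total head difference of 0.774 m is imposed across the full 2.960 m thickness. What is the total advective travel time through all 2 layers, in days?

With flow normal to the layers, continuity requires the same specific discharge q through every layer.
Σ(b_i/K_i) = 1.68/1.74 + 1.28/0.00508 = 252.9 d.
q = Δh / Σ(b_i/K_i) = 0.774 / 252.9 = 0.003060 m/day.
In each layer the seepage velocity is v_i = q/n_i, so the layer transit time is t_i = b_i·n_i / q:
  layer 1 (fractured sandstone): t_1 = 1.68 × 0.10 / 0.003060 = 54.90 d
  layer 2 (sandy clay): t_2 = 1.28 × 0.03 / 0.003060 = 12.55 d
Total t = Σ t_i = 67.45 days.

67.4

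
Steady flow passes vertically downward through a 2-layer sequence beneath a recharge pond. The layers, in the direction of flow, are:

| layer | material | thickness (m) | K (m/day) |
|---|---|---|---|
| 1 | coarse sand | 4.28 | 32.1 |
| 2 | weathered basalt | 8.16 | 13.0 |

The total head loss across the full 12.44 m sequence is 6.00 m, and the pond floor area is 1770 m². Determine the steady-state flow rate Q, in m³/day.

14000

Flow is perpendicular to layering, so the layers act in series and the equivalent K is the thickness-weighted harmonic mean.
Total thickness L = 4.28 + 8.16 = 12.44 m.
Σ(b_i/K_i) = 4.28/32.1 + 8.16/13.0 = 0.7610 d.
K_eq = L / Σ(b_i/K_i) = 12.44 / 0.7610 = 16.35 m/day.
Q = K_eq · A · (Δh/L) = 16.35 × 1770 × (6.00/12.44) = 13955 m³/day.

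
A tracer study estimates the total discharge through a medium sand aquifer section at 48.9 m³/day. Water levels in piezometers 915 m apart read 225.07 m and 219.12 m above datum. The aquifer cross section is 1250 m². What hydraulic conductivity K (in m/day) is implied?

6.02

Hydraulic gradient i = (225.07 − 219.12) / 915 = 5.95 / 915 = 0.006503.
From Q = K·A·i, K = Q / (A·i) = 48.9 / (1250 × 0.006503) = 6.016 m/day.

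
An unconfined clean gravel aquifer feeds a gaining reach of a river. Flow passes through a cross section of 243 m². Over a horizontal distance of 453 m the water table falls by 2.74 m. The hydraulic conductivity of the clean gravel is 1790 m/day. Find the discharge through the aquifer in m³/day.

2630

Hydraulic gradient i = Δh / L = 2.74 / 453 = 0.006049.
Darcy's law: Q = K · A · i = 1790 × 243.0 × 0.006049 = 2631 m³/day.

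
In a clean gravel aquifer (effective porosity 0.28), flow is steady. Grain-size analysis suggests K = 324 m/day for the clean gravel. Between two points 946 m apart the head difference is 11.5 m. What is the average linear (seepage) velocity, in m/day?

Hydraulic gradient i = Δh / L = 11.5 / 946 = 0.01216.
Darcy flux q = K · i = 324.0 × 0.01216 = 3.939 m/day.
Seepage velocity v = q / n_e = 3.939 / 0.28 = 14.07 m/day.

14.1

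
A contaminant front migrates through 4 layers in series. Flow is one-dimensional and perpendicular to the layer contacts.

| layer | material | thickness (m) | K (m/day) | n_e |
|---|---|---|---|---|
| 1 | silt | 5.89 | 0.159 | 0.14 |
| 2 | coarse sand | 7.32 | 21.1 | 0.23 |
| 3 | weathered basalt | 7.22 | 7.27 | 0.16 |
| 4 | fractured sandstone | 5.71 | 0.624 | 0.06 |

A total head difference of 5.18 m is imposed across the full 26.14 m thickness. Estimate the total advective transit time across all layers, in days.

36.8

With flow normal to the layers, continuity requires the same specific discharge q through every layer.
Σ(b_i/K_i) = 5.89/0.159 + 7.32/21.1 + 7.22/7.27 + 5.71/0.624 = 47.53 d.
q = Δh / Σ(b_i/K_i) = 5.18 / 47.53 = 0.1090 m/day.
In each layer the seepage velocity is v_i = q/n_i, so the layer transit time is t_i = b_i·n_i / q:
  layer 1 (silt): t_1 = 5.89 × 0.14 / 0.1090 = 7.567 d
  layer 2 (coarse sand): t_2 = 7.32 × 0.23 / 0.1090 = 15.45 d
  layer 3 (weathered basalt): t_3 = 7.22 × 0.16 / 0.1090 = 10.60 d
  layer 4 (fractured sandstone): t_4 = 5.71 × 0.06 / 0.1090 = 3.144 d
Total t = Σ t_i = 36.76 days.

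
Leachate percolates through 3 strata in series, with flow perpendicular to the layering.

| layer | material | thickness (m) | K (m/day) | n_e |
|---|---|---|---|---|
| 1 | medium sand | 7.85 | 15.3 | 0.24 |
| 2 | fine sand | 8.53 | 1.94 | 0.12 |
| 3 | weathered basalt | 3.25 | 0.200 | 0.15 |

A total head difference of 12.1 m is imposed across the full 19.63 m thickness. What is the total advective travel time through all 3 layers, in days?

With flow normal to the layers, continuity requires the same specific discharge q through every layer.
Σ(b_i/K_i) = 7.85/15.3 + 8.53/1.94 + 3.25/0.200 = 21.16 d.
q = Δh / Σ(b_i/K_i) = 12.1 / 21.16 = 0.5718 m/day.
In each layer the seepage velocity is v_i = q/n_i, so the layer transit time is t_i = b_i·n_i / q:
  layer 1 (medium sand): t_1 = 7.85 × 0.24 / 0.5718 = 3.295 d
  layer 2 (fine sand): t_2 = 8.53 × 0.12 / 0.5718 = 1.790 d
  layer 3 (weathered basalt): t_3 = 3.25 × 0.15 / 0.5718 = 0.8525 d
Total t = Σ t_i = 5.937 days.

5.94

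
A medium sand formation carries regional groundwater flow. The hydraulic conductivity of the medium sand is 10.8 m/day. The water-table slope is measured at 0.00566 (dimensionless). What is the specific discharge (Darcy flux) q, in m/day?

Hydraulic gradient i = 0.00566.
Specific discharge q = K · i = 10.80 × 0.005660 = 0.06113 m/day.

0.0611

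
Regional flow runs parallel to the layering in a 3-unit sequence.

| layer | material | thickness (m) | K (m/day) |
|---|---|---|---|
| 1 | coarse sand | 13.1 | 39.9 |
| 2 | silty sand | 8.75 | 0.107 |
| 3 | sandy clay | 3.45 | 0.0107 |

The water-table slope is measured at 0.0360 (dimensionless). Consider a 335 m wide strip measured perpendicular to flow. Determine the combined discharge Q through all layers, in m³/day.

Flow is parallel to layering, so each bed carries its own Darcy discharge and the transmissivities add.
Σ(K_i·b_i) = 39.9×13.1 + 0.107×8.75 + 0.0107×3.45 = 523.7 m²/day.
Hydraulic gradient i = 0.0360.
Q = Σ(K_i·b_i) · W · i = 523.7 × 335 × 0.03600 = 6315 m³/day.

6320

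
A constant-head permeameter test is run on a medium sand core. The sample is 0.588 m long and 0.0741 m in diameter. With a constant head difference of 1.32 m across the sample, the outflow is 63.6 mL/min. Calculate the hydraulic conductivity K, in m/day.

Cross-sectional area A = π·(d/2)² = π × (0.0741/2)² = 0.004312 m².
Convert discharge: 63.6 mL/min = 1.060e-06 m³/s.
Darcy's law rearranged: K = Q·L / (A·Δh) = 1.060e-06 × 0.588 / (0.004312 × 1.32) = 0.0001095 m/s = 9.460 m/day.

9.46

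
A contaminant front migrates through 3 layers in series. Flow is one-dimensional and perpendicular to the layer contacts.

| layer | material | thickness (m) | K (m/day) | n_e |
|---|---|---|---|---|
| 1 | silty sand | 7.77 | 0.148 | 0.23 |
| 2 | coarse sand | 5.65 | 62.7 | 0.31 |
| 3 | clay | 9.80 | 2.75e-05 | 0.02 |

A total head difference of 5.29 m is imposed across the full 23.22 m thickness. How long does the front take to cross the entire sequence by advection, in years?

689

With flow normal to the layers, continuity requires the same specific discharge q through every layer.
Σ(b_i/K_i) = 7.77/0.148 + 5.65/62.7 + 9.80/2.75e-05 = 3.564e+05 d.
q = Δh / Σ(b_i/K_i) = 5.29 / 3.564e+05 = 1.484e-05 m/day.
In each layer the seepage velocity is v_i = q/n_i, so the layer transit time is t_i = b_i·n_i / q:
  layer 1 (silty sand): t_1 = 7.77 × 0.23 / 1.484e-05 = 1.204e+05 d
  layer 2 (coarse sand): t_2 = 5.65 × 0.31 / 1.484e-05 = 1.180e+05 d
  layer 3 (clay): t_3 = 9.80 × 0.02 / 1.484e-05 = 13206 d
Total t = Σ t_i = 2.516e+05 days = 688.9 years.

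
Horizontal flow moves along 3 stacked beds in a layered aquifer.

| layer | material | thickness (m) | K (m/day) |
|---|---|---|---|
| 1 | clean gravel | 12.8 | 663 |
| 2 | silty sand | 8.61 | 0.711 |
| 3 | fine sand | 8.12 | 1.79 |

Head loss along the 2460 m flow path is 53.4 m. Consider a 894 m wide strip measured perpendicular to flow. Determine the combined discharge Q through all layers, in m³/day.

165000

Flow is parallel to layering, so each bed carries its own Darcy discharge and the transmissivities add.
Σ(K_i·b_i) = 663×12.8 + 0.711×8.61 + 1.79×8.12 = 8507 m²/day.
Hydraulic gradient i = Δh / L = 53.4 / 2460 = 0.02171.
Q = Σ(K_i·b_i) · W · i = 8507 × 894 × 0.02171 = 1.651e+05 m³/day.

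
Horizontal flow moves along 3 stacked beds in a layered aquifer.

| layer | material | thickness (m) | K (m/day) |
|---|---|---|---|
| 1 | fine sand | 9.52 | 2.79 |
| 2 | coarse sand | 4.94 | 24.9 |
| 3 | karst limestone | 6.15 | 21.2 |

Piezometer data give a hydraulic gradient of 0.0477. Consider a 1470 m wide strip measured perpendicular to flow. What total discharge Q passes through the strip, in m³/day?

Flow is parallel to layering, so each bed carries its own Darcy discharge and the transmissivities add.
Σ(K_i·b_i) = 2.79×9.52 + 24.9×4.94 + 21.2×6.15 = 279.9 m²/day.
Hydraulic gradient i = 0.0477.
Q = Σ(K_i·b_i) · W · i = 279.9 × 1470 × 0.04770 = 19630 m³/day.

19600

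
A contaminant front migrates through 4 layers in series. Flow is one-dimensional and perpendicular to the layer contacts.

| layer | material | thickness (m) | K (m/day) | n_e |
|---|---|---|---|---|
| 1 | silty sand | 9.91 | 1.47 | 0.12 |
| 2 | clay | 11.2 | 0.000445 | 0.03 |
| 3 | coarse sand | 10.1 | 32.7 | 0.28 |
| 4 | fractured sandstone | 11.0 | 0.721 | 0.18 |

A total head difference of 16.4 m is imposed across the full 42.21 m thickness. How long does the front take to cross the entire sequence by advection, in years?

With flow normal to the layers, continuity requires the same specific discharge q through every layer.
Σ(b_i/K_i) = 9.91/1.47 + 11.2/0.000445 + 10.1/32.7 + 11.0/0.721 = 25191 d.
q = Δh / Σ(b_i/K_i) = 16.4 / 25191 = 0.0006510 m/day.
In each layer the seepage velocity is v_i = q/n_i, so the layer transit time is t_i = b_i·n_i / q:
  layer 1 (silty sand): t_1 = 9.91 × 0.12 / 0.0006510 = 1827 d
  layer 2 (clay): t_2 = 11.2 × 0.03 / 0.0006510 = 516.1 d
  layer 3 (coarse sand): t_3 = 10.1 × 0.28 / 0.0006510 = 4344 d
  layer 4 (fractured sandstone): t_4 = 11.0 × 0.18 / 0.0006510 = 3041 d
Total t = Σ t_i = 9728 days = 26.63 years.

26.6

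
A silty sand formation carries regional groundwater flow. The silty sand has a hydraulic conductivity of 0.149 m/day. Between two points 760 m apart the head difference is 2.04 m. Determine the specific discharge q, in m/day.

Hydraulic gradient i = Δh / L = 2.04 / 760 = 0.002684.
Specific discharge q = K · i = 0.1490 × 0.002684 = 0.0003999 m/day.

0.000400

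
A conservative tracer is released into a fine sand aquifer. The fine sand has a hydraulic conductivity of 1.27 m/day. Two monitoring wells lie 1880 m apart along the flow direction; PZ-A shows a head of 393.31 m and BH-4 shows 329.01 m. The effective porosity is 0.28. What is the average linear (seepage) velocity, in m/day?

Hydraulic gradient i = (393.31 − 329.01) / 1880 = 64.3 / 1880 = 0.03420.
Darcy flux q = K · i = 1.270 × 0.03420 = 0.04344 m/day.
Seepage velocity v = q / n_e = 0.04344 / 0.28 = 0.1551 m/day.

0.155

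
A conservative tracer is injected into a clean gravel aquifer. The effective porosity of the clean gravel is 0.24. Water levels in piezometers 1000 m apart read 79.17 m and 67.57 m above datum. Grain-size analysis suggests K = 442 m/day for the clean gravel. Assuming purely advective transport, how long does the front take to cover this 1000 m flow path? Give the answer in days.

46.8

Hydraulic gradient i = (79.17 − 67.57) / 1000 = 11.6 / 1000 = 0.01160.
Darcy flux q = K · i = 442.0 × 0.01160 = 5.127 m/day.
Seepage velocity v = q / n_e = 5.127 / 0.24 = 21.36 m/day.
Travel time t = L / v = 1000 / 21.36 = 46.81 days.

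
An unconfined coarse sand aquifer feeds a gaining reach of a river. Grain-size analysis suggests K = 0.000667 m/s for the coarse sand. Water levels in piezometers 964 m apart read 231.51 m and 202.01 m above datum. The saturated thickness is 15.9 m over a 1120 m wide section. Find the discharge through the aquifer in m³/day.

31400

Convert K: 0.000667 m/s × 86400 = 57.63 m/day.
Cross-sectional area A = 1120 × 15.9 = 17808 m².
Hydraulic gradient i = (231.51 − 202.01) / 964 = 29.5 / 964 = 0.03060.
Darcy's law: Q = K · A · i = 57.63 × 17808 × 0.03060 = 31405 m³/day.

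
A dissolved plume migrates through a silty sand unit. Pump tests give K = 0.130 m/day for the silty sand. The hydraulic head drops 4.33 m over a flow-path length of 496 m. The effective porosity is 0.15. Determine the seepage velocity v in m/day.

0.00757

Hydraulic gradient i = Δh / L = 4.33 / 496 = 0.008730.
Darcy flux q = K · i = 0.1300 × 0.008730 = 0.001135 m/day.
Seepage velocity v = q / n_e = 0.001135 / 0.15 = 0.007566 m/day.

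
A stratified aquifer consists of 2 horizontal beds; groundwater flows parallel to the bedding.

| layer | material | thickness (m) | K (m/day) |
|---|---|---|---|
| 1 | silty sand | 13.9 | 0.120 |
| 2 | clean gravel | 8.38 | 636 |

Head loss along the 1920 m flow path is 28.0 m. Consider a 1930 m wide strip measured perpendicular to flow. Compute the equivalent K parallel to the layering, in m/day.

239

Flow is parallel to layering, so each bed carries its own Darcy discharge and the transmissivities add.
Σ(K_i·b_i) = 0.120×13.9 + 636×8.38 = 5331 m²/day.
Total thickness b = 22.28 m, so K_eq = Σ(K_i·b_i)/b = 239.3 m/day.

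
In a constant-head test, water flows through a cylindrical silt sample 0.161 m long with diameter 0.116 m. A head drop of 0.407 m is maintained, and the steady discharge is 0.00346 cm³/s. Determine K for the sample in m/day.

Cross-sectional area A = π·(d/2)² = π × (0.116/2)² = 0.01057 m².
Convert discharge: 0.00346 cm³/s = 3.460e-09 m³/s.
Darcy's law rearranged: K = Q·L / (A·Δh) = 3.460e-09 × 0.161 / (0.01057 × 0.407) = 1.295e-07 m/s = 0.01119 m/day.

0.0112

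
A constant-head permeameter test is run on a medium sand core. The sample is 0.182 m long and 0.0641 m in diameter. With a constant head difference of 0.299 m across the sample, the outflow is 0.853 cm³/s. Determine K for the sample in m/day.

13.9

Cross-sectional area A = π·(d/2)² = π × (0.0641/2)² = 0.003227 m².
Convert discharge: 0.853 cm³/s = 8.530e-07 m³/s.
Darcy's law rearranged: K = Q·L / (A·Δh) = 8.530e-07 × 0.182 / (0.003227 × 0.299) = 0.0001609 m/s = 13.90 m/day.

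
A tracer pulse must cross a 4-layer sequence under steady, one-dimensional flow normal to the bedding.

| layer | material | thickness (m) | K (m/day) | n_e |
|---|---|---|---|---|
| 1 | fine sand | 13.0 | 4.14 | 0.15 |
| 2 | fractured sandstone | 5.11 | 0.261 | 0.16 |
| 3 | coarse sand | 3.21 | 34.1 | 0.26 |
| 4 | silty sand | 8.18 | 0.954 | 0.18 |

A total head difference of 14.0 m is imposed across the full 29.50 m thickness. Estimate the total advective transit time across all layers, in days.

With flow normal to the layers, continuity requires the same specific discharge q through every layer.
Σ(b_i/K_i) = 13.0/4.14 + 5.11/0.261 + 3.21/34.1 + 8.18/0.954 = 31.39 d.
q = Δh / Σ(b_i/K_i) = 14.0 / 31.39 = 0.4460 m/day.
In each layer the seepage velocity is v_i = q/n_i, so the layer transit time is t_i = b_i·n_i / q:
  layer 1 (fine sand): t_1 = 13.0 × 0.15 / 0.4460 = 4.372 d
  layer 2 (fractured sandstone): t_2 = 5.11 × 0.16 / 0.4460 = 1.833 d
  layer 3 (coarse sand): t_3 = 3.21 × 0.26 / 0.4460 = 1.871 d
  layer 4 (silty sand): t_4 = 8.18 × 0.18 / 0.4460 = 3.301 d
Total t = Σ t_i = 11.38 days.

11.4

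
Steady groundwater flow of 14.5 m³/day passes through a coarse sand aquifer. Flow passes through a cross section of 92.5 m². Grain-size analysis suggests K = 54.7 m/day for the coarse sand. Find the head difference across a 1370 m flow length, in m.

From Q = K·A·i, i = Q / (K·A) = 14.5 / (54.70 × 92.50) = 0.002866.
Head loss Δh = i · L = 0.002866 × 1370 = 3.926 m.

3.93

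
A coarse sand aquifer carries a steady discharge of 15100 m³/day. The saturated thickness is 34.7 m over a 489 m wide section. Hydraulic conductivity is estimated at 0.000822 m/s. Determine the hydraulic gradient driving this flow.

Convert K: 0.000822 m/s × 86400 = 71.02 m/day.
Cross-sectional area A = 489 × 34.7 = 16968 m².
From Q = K·A·i, i = Q / (K·A) = 15100 / (71.02 × 16968) = 0.01253.

0.0125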